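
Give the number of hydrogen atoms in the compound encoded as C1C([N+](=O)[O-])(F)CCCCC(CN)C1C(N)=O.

18

Hydrogens are implicit in SMILES; fill each atom to its normal valence:
  6 × C: 2 H each → 12
  2 × C: 1 H each → 2
  2 × C: no H
  2 × N: 2 H each → 4
  2 × O: no H
  1 × F: no H
  1 × N (charge +1): no H
  1 × O (charge -1): no H
  Total hydrogens = 18.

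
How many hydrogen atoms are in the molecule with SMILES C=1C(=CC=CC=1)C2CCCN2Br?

Hydrogens are implicit in SMILES; fill each atom to its normal valence:
  5 × C (aromatic): 1 H each → 5
  3 × C: 2 H each → 6
  1 × Br: no H
  1 × C: 1 H
  1 × C (aromatic): no H
  1 × N: no H
  Total hydrogens = 12.

12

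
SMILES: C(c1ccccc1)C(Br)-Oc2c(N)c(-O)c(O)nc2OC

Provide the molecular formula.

C14H15BrN2O4

Heavy atoms from the SMILES: 1 Br, 14 C, 2 N, 4 O.
Implicit hydrogens by atom environment:
  6 × C (aromatic): no H
  5 × C (aromatic): 1 H each → 5
  2 × O: 1 H each → 2
  2 × O: no H
  1 × Br: no H
  1 × C: 3 H
  1 × C: 2 H
  1 × C: 1 H
  1 × N: 2 H
  1 × N (aromatic): no H
  Total hydrogens = 15.
Molecular formula: C14H15BrN2O4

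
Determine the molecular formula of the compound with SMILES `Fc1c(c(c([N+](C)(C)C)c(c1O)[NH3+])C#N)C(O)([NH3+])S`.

Heavy atoms from the SMILES: 11 C, 1 F, 4 N, 2 O, 1 S.
Implicit hydrogens by atom environment:
  6 × C (aromatic): no H
  3 × C: 3 H each → 9
  2 × C: no H
  2 × N (charge +1): 3 H each → 6
  2 × O: 1 H each → 2
  1 × F: no H
  1 × N: no H
  1 × N (charge +1): no H
  1 × S: 1 H
  Total hydrogens = 18.
Net charge +3.
Molecular formula: [C11H18FN4O2S]3+

[C11H18FN4O2S]3+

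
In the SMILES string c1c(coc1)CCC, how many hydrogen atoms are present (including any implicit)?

10

Hydrogens are implicit in SMILES; fill each atom to its normal valence:
  3 × C (aromatic): 1 H each → 3
  2 × C: 2 H each → 4
  1 × C: 3 H
  1 × C (aromatic): no H
  1 × O (aromatic): no H
  Total hydrogens = 10.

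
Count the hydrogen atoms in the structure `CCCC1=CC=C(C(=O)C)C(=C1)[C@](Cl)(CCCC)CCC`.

29

Hydrogens are implicit in SMILES; fill each atom to its normal valence:
  7 × C: 2 H each → 14
  4 × C: 3 H each → 12
  3 × C (aromatic): 1 H each → 3
  3 × C (aromatic): no H
  2 × C: no H
  1 × Cl: no H
  1 × O: no H
  Total hydrogens = 29.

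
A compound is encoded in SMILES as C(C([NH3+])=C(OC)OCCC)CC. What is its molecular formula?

C9H20NO2+

Heavy atoms from the SMILES: 9 C, 1 N, 2 O.
Implicit hydrogens by atom environment:
  4 × C: 2 H each → 8
  3 × C: 3 H each → 9
  2 × C: no H
  2 × O: no H
  1 × N (charge +1): 3 H
  Total hydrogens = 20.
Net charge +1.
Molecular formula: C9H20NO2+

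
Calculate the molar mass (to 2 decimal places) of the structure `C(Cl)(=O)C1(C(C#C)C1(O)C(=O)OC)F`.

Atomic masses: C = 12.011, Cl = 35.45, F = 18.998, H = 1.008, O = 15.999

220.58

Molecular formula: C8H6ClFO4.
M = 8×12.011 + 1×35.45 + 1×18.998 + 6×1.008 + 4×15.999 = 220.58 g/mol.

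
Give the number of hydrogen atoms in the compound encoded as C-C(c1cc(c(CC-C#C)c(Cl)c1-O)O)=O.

Hydrogens are implicit in SMILES; fill each atom to its normal valence:
  5 × C (aromatic): no H
  2 × C: 2 H each → 4
  2 × C: no H
  2 × O: 1 H each → 2
  1 × C: 3 H
  1 × C (aromatic): 1 H
  1 × C: 1 H
  1 × Cl: no H
  1 × O: no H
  Total hydrogens = 11.

11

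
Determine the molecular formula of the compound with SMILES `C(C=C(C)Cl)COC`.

Heavy atoms from the SMILES: 6 C, 1 Cl, 1 O.
Implicit hydrogens by atom environment:
  2 × C: 3 H each → 6
  2 × C: 2 H each → 4
  1 × C: 1 H
  1 × C: no H
  1 × Cl: no H
  1 × O: no H
  Total hydrogens = 11.
Molecular formula: C6H11ClO

C6H11ClO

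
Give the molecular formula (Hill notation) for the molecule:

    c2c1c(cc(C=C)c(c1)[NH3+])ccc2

Heavy atoms from the SMILES: 12 C, 1 N.
Implicit hydrogens by atom environment:
  6 × C (aromatic): 1 H each → 6
  4 × C (aromatic): no H
  1 × C: 2 H
  1 × C: 1 H
  1 × N (charge +1): 3 H
  Total hydrogens = 12.
Net charge +1.
Molecular formula: C12H12N+

C12H12N+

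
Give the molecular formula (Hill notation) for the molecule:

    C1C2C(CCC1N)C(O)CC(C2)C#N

Heavy atoms from the SMILES: 11 C, 2 N, 1 O.
Implicit hydrogens by atom environment:
  5 × C: 2 H each → 10
  5 × C: 1 H each → 5
  1 × C: no H
  1 × N: 2 H
  1 × N: no H
  1 × O: 1 H
  Total hydrogens = 18.
Molecular formula: C11H18N2O

C11H18N2O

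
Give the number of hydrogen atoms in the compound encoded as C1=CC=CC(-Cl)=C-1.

Hydrogens are implicit in SMILES; fill each atom to its normal valence:
  5 × C (aromatic): 1 H each → 5
  1 × C (aromatic): no H
  1 × Cl: no H
  Total hydrogens = 5.

5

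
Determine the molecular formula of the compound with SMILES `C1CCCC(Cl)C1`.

Heavy atoms from the SMILES: 6 C, 1 Cl.
Implicit hydrogens by atom environment:
  5 × C: 2 H each → 10
  1 × C: 1 H
  1 × Cl: no H
  Total hydrogens = 11.
Molecular formula: C6H11Cl

C6H11Cl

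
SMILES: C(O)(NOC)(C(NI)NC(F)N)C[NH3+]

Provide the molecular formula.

Heavy atoms from the SMILES: 5 C, 1 F, 1 I, 5 N, 2 O.
Implicit hydrogens by atom environment:
  3 × N: 1 H each → 3
  2 × C: 1 H each → 2
  1 × C: 3 H
  1 × C: 2 H
  1 × C: no H
  1 × F: no H
  1 × I: no H
  1 × N (charge +1): 3 H
  1 × N: 2 H
  1 × O: 1 H
  1 × O: no H
  Total hydrogens = 16.
Net charge +1.
Molecular formula: C5H16FIN5O2+

C5H16FIN5O2+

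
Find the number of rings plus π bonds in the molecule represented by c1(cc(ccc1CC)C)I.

Molecular formula from the SMILES: C9H11I.
DoU = (2C + 2 + N − H − X)/2 = (2·9 + 2 + 0 − 11 − 1)/2 = 8/2 = 4.
(Structurally: 1 ring(s) + 3 π bond(s) = 4.)

4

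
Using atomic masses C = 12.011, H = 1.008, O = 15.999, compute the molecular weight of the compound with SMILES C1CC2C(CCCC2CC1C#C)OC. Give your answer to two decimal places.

Molecular formula: C13H20O.
M = 13×12.011 + 20×1.008 + 1×15.999 = 192.30 g/mol.

192.30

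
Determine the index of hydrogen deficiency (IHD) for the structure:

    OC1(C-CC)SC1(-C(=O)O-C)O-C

2

Molecular formula from the SMILES: C8H14O4S.
DoU = (2C + 2 + N − H − X)/2 = (2·8 + 2 + 0 − 14 − 0)/2 = 4/2 = 2.
(Structurally: 1 ring(s) + 1 π bond(s) = 2.)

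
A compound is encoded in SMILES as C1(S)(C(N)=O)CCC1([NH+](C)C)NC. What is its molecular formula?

Heavy atoms from the SMILES: 8 C, 3 N, 1 O, 1 S.
Implicit hydrogens by atom environment:
  3 × C: 3 H each → 9
  3 × C: no H
  2 × C: 2 H each → 4
  1 × N: 2 H
  1 × N (charge +1): 1 H
  1 × N: 1 H
  1 × O: no H
  1 × S: 1 H
  Total hydrogens = 18.
Net charge +1.
Molecular formula: C8H18N3OS+

C8H18N3OS+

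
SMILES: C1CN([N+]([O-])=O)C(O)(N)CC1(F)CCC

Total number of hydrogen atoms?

Hydrogens are implicit in SMILES; fill each atom to its normal valence:
  5 × C: 2 H each → 10
  2 × C: no H
  1 × C: 3 H
  1 × F: no H
  1 × N: 2 H
  1 × N: no H
  1 × N (charge +1): no H
  1 × O: 1 H
  1 × O: no H
  1 × O (charge -1): no H
  Total hydrogens = 16.

16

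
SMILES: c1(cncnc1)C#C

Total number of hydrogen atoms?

4

Hydrogens are implicit in SMILES; fill each atom to its normal valence:
  3 × C (aromatic): 1 H each → 3
  2 × N (aromatic): no H
  1 × C: 1 H
  1 × C (aromatic): no H
  1 × C: no H
  Total hydrogens = 4.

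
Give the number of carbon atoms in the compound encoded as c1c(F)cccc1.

6

The symbol for carbon appears 6 times in the SMILES. Lowercase c denotes aromatic carbon and counts toward C.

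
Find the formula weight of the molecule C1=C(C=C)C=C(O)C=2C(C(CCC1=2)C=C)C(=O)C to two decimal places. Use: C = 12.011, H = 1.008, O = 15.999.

242.32

Molecular formula: C16H18O2.
M = 16×12.011 + 18×1.008 + 2×15.999 = 242.32 g/mol.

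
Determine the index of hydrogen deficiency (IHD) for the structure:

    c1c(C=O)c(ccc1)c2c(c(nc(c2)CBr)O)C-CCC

Molecular formula from the SMILES: C17H18BrNO2.
DoU = (2C + 2 + N − H − X)/2 = (2·17 + 2 + 1 − 18 − 1)/2 = 18/2 = 9.
(Structurally: 2 ring(s) + 7 π bond(s) = 9.)

9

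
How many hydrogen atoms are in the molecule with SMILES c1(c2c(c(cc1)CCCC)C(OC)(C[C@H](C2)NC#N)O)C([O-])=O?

Hydrogens are implicit in SMILES; fill each atom to its normal valence:
  5 × C: 2 H each → 10
  4 × C (aromatic): no H
  3 × C: no H
  2 × C: 3 H each → 6
  2 × C (aromatic): 1 H each → 2
  2 × O: no H
  1 × C: 1 H
  1 × N: 1 H
  1 × N: no H
  1 × O: 1 H
  1 × O (charge -1): no H
  Total hydrogens = 21.

21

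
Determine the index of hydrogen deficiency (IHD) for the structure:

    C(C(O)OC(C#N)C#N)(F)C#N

6

Molecular formula from the SMILES: C6H4FN3O2.
DoU = (2C + 2 + N − H − X)/2 = (2·6 + 2 + 3 − 4 − 1)/2 = 12/2 = 6.
(Structurally: 0 ring(s) + 6 π bond(s) = 6.)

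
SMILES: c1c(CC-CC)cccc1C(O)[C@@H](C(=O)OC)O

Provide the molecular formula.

Heavy atoms from the SMILES: 14 C, 4 O.
Implicit hydrogens by atom environment:
  4 × C (aromatic): 1 H each → 4
  3 × C: 2 H each → 6
  2 × C: 3 H each → 6
  2 × C: 1 H each → 2
  2 × C (aromatic): no H
  2 × O: 1 H each → 2
  2 × O: no H
  1 × C: no H
  Total hydrogens = 20.
Molecular formula: C14H20O4

C14H20O4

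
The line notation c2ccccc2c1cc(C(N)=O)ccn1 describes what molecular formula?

Heavy atoms from the SMILES: 12 C, 2 N, 1 O.
Implicit hydrogens by atom environment:
  8 × C (aromatic): 1 H each → 8
  3 × C (aromatic): no H
  1 × C: no H
  1 × N: 2 H
  1 × N (aromatic): no H
  1 × O: no H
  Total hydrogens = 10.
Molecular formula: C12H10N2O

C12H10N2O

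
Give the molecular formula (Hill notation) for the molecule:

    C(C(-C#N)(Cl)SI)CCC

C6H9ClINS

Heavy atoms from the SMILES: 6 C, 1 Cl, 1 I, 1 N, 1 S.
Implicit hydrogens by atom environment:
  3 × C: 2 H each → 6
  2 × C: no H
  1 × C: 3 H
  1 × Cl: no H
  1 × I: no H
  1 × N: no H
  1 × S: no H
  Total hydrogens = 9.
Molecular formula: C6H9ClINS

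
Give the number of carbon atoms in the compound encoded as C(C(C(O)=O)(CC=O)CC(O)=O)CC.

The symbol for carbon appears 9 times in the SMILES.

9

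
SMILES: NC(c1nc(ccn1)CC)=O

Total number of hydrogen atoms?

Hydrogens are implicit in SMILES; fill each atom to its normal valence:
  2 × C (aromatic): 1 H each → 2
  2 × C (aromatic): no H
  2 × N (aromatic): no H
  1 × C: 3 H
  1 × C: 2 H
  1 × C: no H
  1 × N: 2 H
  1 × O: no H
  Total hydrogens = 9.

9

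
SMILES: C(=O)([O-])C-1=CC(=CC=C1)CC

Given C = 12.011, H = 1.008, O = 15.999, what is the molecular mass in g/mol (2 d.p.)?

149.17

Molecular formula: C9H9O2-.
M = 9×12.011 + 9×1.008 + 2×15.999 = 149.17 g/mol.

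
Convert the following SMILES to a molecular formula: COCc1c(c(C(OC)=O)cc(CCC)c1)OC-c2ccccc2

Heavy atoms from the SMILES: 20 C, 4 O.
Implicit hydrogens by atom environment:
  7 × C (aromatic): 1 H each → 7
  5 × C (aromatic): no H
  4 × C: 2 H each → 8
  4 × O: no H
  3 × C: 3 H each → 9
  1 × C: no H
  Total hydrogens = 24.
Molecular formula: C20H24O4

C20H24O4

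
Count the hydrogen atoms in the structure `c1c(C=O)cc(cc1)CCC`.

12

Hydrogens are implicit in SMILES; fill each atom to its normal valence:
  4 × C (aromatic): 1 H each → 4
  2 × C: 2 H each → 4
  2 × C (aromatic): no H
  1 × C: 3 H
  1 × C: 1 H
  1 × O: no H
  Total hydrogens = 12.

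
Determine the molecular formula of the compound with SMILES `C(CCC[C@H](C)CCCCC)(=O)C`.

Heavy atoms from the SMILES: 12 C, 1 O.
Implicit hydrogens by atom environment:
  7 × C: 2 H each → 14
  3 × C: 3 H each → 9
  1 × C: 1 H
  1 × C: no H
  1 × O: no H
  Total hydrogens = 24.
Molecular formula: C12H24O

C12H24O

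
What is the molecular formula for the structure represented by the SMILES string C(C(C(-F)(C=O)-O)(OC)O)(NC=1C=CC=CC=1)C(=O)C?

Heavy atoms from the SMILES: 13 C, 1 F, 1 N, 5 O.
Implicit hydrogens by atom environment:
  5 × C (aromatic): 1 H each → 5
  3 × C: no H
  3 × O: no H
  2 × C: 3 H each → 6
  2 × C: 1 H each → 2
  2 × O: 1 H each → 2
  1 × C (aromatic): no H
  1 × F: no H
  1 × N: 1 H
  Total hydrogens = 16.
Molecular formula: C13H16FNO5

C13H16FNO5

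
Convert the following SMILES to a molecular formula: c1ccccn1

C5H5N

Heavy atoms from the SMILES: 5 C, 1 N.
Implicit hydrogens by atom environment:
  5 × C (aromatic): 1 H each → 5
  1 × N (aromatic): no H
  Total hydrogens = 5.
Molecular formula: C5H5N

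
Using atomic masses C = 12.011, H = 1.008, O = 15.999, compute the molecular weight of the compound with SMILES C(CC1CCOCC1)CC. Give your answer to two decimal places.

Molecular formula: C9H18O.
M = 9×12.011 + 18×1.008 + 1×15.999 = 142.24 g/mol.

142.24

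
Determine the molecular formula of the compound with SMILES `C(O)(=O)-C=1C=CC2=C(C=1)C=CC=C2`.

C11H8O2

Heavy atoms from the SMILES: 11 C, 2 O.
Implicit hydrogens by atom environment:
  7 × C (aromatic): 1 H each → 7
  3 × C (aromatic): no H
  1 × C: no H
  1 × O: 1 H
  1 × O: no H
  Total hydrogens = 8.
Molecular formula: C11H8O2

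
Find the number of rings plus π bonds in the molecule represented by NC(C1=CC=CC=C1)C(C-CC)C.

Molecular formula from the SMILES: C12H19N.
DoU = (2C + 2 + N − H − X)/2 = (2·12 + 2 + 1 − 19 − 0)/2 = 8/2 = 4.
(Structurally: 1 ring(s) + 3 π bond(s) = 4.)

4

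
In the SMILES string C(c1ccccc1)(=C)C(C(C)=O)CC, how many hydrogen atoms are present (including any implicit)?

16

Hydrogens are implicit in SMILES; fill each atom to its normal valence:
  5 × C (aromatic): 1 H each → 5
  2 × C: 3 H each → 6
  2 × C: 2 H each → 4
  2 × C: no H
  1 × C: 1 H
  1 × C (aromatic): no H
  1 × O: no H
  Total hydrogens = 16.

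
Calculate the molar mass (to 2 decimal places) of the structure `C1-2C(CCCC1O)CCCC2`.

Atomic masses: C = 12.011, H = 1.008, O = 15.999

Molecular formula: C10H18O.
M = 10×12.011 + 18×1.008 + 1×15.999 = 154.25 g/mol.

154.25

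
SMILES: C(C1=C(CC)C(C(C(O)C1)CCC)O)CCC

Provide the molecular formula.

Heavy atoms from the SMILES: 15 C, 2 O.
Implicit hydrogens by atom environment:
  7 × C: 2 H each → 14
  3 × C: 3 H each → 9
  3 × C: 1 H each → 3
  2 × C: no H
  2 × O: 1 H each → 2
  Total hydrogens = 28.
Molecular formula: C15H28O2

C15H28O2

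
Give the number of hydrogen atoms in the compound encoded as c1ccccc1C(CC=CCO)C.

Hydrogens are implicit in SMILES; fill each atom to its normal valence:
  5 × C (aromatic): 1 H each → 5
  3 × C: 1 H each → 3
  2 × C: 2 H each → 4
  1 × C: 3 H
  1 × C (aromatic): no H
  1 × O: 1 H
  Total hydrogens = 16.

16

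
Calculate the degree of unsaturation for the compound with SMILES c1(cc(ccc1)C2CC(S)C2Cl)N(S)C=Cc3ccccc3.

10

Molecular formula from the SMILES: C18H18ClNS2.
DoU = (2C + 2 + N − H − X)/2 = (2·18 + 2 + 1 − 18 − 1)/2 = 20/2 = 10.
(Structurally: 3 ring(s) + 7 π bond(s) = 10.)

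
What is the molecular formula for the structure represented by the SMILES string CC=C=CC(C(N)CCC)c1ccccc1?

Heavy atoms from the SMILES: 15 C, 1 N.
Implicit hydrogens by atom environment:
  5 × C (aromatic): 1 H each → 5
  4 × C: 1 H each → 4
  2 × C: 3 H each → 6
  2 × C: 2 H each → 4
  1 × C: no H
  1 × C (aromatic): no H
  1 × N: 2 H
  Total hydrogens = 21.
Molecular formula: C15H21N

C15H21N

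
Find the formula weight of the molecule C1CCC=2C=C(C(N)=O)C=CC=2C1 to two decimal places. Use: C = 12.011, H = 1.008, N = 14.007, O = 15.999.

175.23

Molecular formula: C11H13NO.
M = 11×12.011 + 13×1.008 + 1×14.007 + 1×15.999 = 175.23 g/mol.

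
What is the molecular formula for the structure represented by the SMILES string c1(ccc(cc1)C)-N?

Heavy atoms from the SMILES: 7 C, 1 N.
Implicit hydrogens by atom environment:
  4 × C (aromatic): 1 H each → 4
  2 × C (aromatic): no H
  1 × C: 3 H
  1 × N: 2 H
  Total hydrogens = 9.
Molecular formula: C7H9N

C7H9N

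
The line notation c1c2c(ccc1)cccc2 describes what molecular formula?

C10H8

Heavy atoms from the SMILES: 10 C.
Implicit hydrogens by atom environment:
  8 × C (aromatic): 1 H each → 8
  2 × C (aromatic): no H
  Total hydrogens = 8.
Molecular formula: C10H8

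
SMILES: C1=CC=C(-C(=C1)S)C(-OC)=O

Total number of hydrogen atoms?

Hydrogens are implicit in SMILES; fill each atom to its normal valence:
  4 × C (aromatic): 1 H each → 4
  2 × C (aromatic): no H
  2 × O: no H
  1 × C: 3 H
  1 × C: no H
  1 × S: 1 H
  Total hydrogens = 8.

8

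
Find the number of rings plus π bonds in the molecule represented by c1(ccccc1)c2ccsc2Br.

Molecular formula from the SMILES: C10H7BrS.
DoU = (2C + 2 + N − H − X)/2 = (2·10 + 2 + 0 − 7 − 1)/2 = 14/2 = 7.
(Structurally: 2 ring(s) + 5 π bond(s) = 7.)

7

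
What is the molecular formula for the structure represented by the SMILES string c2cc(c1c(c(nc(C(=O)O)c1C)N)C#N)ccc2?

C14H11N3O2

Heavy atoms from the SMILES: 14 C, 3 N, 2 O.
Implicit hydrogens by atom environment:
  6 × C (aromatic): no H
  5 × C (aromatic): 1 H each → 5
  2 × C: no H
  1 × C: 3 H
  1 × N: 2 H
  1 × N (aromatic): no H
  1 × N: no H
  1 × O: 1 H
  1 × O: no H
  Total hydrogens = 11.
Molecular formula: C14H11N3O2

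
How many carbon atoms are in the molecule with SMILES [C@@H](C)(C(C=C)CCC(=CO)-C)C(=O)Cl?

11

The symbol for carbon appears 11 times in the SMILES. (Cl is a single chlorine, not C + l.)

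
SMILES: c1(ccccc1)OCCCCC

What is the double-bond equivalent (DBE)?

4

Molecular formula from the SMILES: C11H16O.
DoU = (2C + 2 + N − H − X)/2 = (2·11 + 2 + 0 − 16 − 0)/2 = 8/2 = 4.
(Structurally: 1 ring(s) + 3 π bond(s) = 4.)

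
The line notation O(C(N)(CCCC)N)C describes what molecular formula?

Heavy atoms from the SMILES: 6 C, 2 N, 1 O.
Implicit hydrogens by atom environment:
  3 × C: 2 H each → 6
  2 × C: 3 H each → 6
  2 × N: 2 H each → 4
  1 × C: no H
  1 × O: no H
  Total hydrogens = 16.
Molecular formula: C6H16N2O

C6H16N2O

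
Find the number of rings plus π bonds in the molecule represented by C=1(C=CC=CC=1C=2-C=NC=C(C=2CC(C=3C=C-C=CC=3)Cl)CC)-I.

12

Molecular formula from the SMILES: C21H19ClIN.
DoU = (2C + 2 + N − H − X)/2 = (2·21 + 2 + 1 − 19 − 2)/2 = 24/2 = 12.
(Structurally: 3 ring(s) + 9 π bond(s) = 12.)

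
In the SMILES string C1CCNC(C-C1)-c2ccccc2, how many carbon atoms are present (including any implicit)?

12

The symbol for carbon appears 12 times in the SMILES. Lowercase c denotes aromatic carbon and counts toward C.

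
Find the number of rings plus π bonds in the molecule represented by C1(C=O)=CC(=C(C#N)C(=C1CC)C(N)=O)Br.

8

Molecular formula from the SMILES: C11H9BrN2O2.
DoU = (2C + 2 + N − H − X)/2 = (2·11 + 2 + 2 − 9 − 1)/2 = 16/2 = 8.
(Structurally: 1 ring(s) + 7 π bond(s) = 8.)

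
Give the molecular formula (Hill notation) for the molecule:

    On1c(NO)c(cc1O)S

Heavy atoms from the SMILES: 4 C, 2 N, 3 O, 1 S.
Implicit hydrogens by atom environment:
  3 × C (aromatic): no H
  3 × O: 1 H each → 3
  1 × C (aromatic): 1 H
  1 × N: 1 H
  1 × N (aromatic): no H
  1 × S: 1 H
  Total hydrogens = 6.
Molecular formula: C4H6N2O3S

C4H6N2O3S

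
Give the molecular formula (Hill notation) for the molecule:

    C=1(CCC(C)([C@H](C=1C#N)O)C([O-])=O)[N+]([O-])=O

C9H9N2O5-

Heavy atoms from the SMILES: 9 C, 2 N, 5 O.
Implicit hydrogens by atom environment:
  5 × C: no H
  2 × C: 2 H each → 4
  2 × O: no H
  2 × O (charge -1): no H
  1 × C: 3 H
  1 × C: 1 H
  1 × N: no H
  1 × N (charge +1): no H
  1 × O: 1 H
  Total hydrogens = 9.
Net charge -1.
Molecular formula: C9H9N2O5-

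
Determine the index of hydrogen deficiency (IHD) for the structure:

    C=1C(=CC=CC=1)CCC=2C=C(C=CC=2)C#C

10

Molecular formula from the SMILES: C16H14.
DoU = (2C + 2 + N − H − X)/2 = (2·16 + 2 + 0 − 14 − 0)/2 = 20/2 = 10.
(Structurally: 2 ring(s) + 8 π bond(s) = 10.)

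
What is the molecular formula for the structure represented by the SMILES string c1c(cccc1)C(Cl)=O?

Heavy atoms from the SMILES: 7 C, 1 Cl, 1 O.
Implicit hydrogens by atom environment:
  5 × C (aromatic): 1 H each → 5
  1 × C (aromatic): no H
  1 × C: no H
  1 × Cl: no H
  1 × O: no H
  Total hydrogens = 5.
Molecular formula: C7H5ClO

C7H5ClO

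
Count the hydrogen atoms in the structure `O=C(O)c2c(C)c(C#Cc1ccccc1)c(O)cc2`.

Hydrogens are implicit in SMILES; fill each atom to its normal valence:
  7 × C (aromatic): 1 H each → 7
  5 × C (aromatic): no H
  3 × C: no H
  2 × O: 1 H each → 2
  1 × C: 3 H
  1 × O: no H
  Total hydrogens = 12.

12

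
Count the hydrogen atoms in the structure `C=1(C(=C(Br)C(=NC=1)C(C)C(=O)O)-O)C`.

10

Hydrogens are implicit in SMILES; fill each atom to its normal valence:
  4 × C (aromatic): no H
  2 × C: 3 H each → 6
  2 × O: 1 H each → 2
  1 × Br: no H
  1 × C (aromatic): 1 H
  1 × C: 1 H
  1 × C: no H
  1 × N (aromatic): no H
  1 × O: no H
  Total hydrogens = 10.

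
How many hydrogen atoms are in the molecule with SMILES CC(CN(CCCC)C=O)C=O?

Hydrogens are implicit in SMILES; fill each atom to its normal valence:
  4 × C: 2 H each → 8
  3 × C: 1 H each → 3
  2 × C: 3 H each → 6
  2 × O: no H
  1 × N: no H
  Total hydrogens = 17.

17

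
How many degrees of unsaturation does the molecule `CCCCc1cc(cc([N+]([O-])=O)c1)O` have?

5

Molecular formula from the SMILES: C10H13NO3.
DoU = (2C + 2 + N − H − X)/2 = (2·10 + 2 + 1 − 13 − 0)/2 = 10/2 = 5.
(Structurally: 1 ring(s) + 4 π bond(s) = 5.)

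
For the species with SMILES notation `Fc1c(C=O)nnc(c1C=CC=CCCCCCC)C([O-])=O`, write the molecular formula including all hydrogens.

C16H18FN2O3-

Heavy atoms from the SMILES: 16 C, 1 F, 2 N, 3 O.
Implicit hydrogens by atom environment:
  5 × C: 2 H each → 10
  5 × C: 1 H each → 5
  4 × C (aromatic): no H
  2 × N (aromatic): no H
  2 × O: no H
  1 × C: 3 H
  1 × C: no H
  1 × F: no H
  1 × O (charge -1): no H
  Total hydrogens = 18.
Net charge -1.
Molecular formula: C16H18FN2O3-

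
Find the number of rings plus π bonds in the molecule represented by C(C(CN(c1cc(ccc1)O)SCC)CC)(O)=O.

Molecular formula from the SMILES: C13H19NO3S.
DoU = (2C + 2 + N − H − X)/2 = (2·13 + 2 + 1 − 19 − 0)/2 = 10/2 = 5.
(Structurally: 1 ring(s) + 4 π bond(s) = 5.)

5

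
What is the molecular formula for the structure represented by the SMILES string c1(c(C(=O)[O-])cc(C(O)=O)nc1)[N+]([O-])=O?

C7H3N2O6-

Heavy atoms from the SMILES: 7 C, 2 N, 6 O.
Implicit hydrogens by atom environment:
  3 × C (aromatic): no H
  3 × O: no H
  2 × C (aromatic): 1 H each → 2
  2 × C: no H
  2 × O (charge -1): no H
  1 × N (aromatic): no H
  1 × N (charge +1): no H
  1 × O: 1 H
  Total hydrogens = 3.
Net charge -1.
Molecular formula: C7H3N2O6-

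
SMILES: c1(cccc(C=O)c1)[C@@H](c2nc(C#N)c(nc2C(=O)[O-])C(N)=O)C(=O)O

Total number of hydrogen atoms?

Hydrogens are implicit in SMILES; fill each atom to its normal valence:
  6 × C (aromatic): no H
  4 × C (aromatic): 1 H each → 4
  4 × C: no H
  4 × O: no H
  2 × C: 1 H each → 2
  2 × N (aromatic): no H
  1 × N: 2 H
  1 × N: no H
  1 × O: 1 H
  1 × O (charge -1): no H
  Total hydrogens = 9.

9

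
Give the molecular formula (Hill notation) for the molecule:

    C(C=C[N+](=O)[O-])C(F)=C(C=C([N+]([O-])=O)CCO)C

C10H13FN2O5

Heavy atoms from the SMILES: 10 C, 1 F, 2 N, 5 O.
Implicit hydrogens by atom environment:
  3 × C: 2 H each → 6
  3 × C: 1 H each → 3
  3 × C: no H
  2 × N (charge +1): no H
  2 × O: no H
  2 × O (charge -1): no H
  1 × C: 3 H
  1 × F: no H
  1 × O: 1 H
  Total hydrogens = 13.
Molecular formula: C10H13FN2O5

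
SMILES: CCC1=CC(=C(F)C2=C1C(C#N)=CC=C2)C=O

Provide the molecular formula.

Heavy atoms from the SMILES: 14 C, 1 F, 1 N, 1 O.
Implicit hydrogens by atom environment:
  6 × C (aromatic): no H
  4 × C (aromatic): 1 H each → 4
  1 × C: 3 H
  1 × C: 2 H
  1 × C: 1 H
  1 × C: no H
  1 × F: no H
  1 × N: no H
  1 × O: no H
  Total hydrogens = 10.
Molecular formula: C14H10FNO

C14H10FNO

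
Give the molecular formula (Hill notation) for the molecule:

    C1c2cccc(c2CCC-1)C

Heavy atoms from the SMILES: 11 C.
Implicit hydrogens by atom environment:
  4 × C: 2 H each → 8
  3 × C (aromatic): 1 H each → 3
  3 × C (aromatic): no H
  1 × C: 3 H
  Total hydrogens = 14.
Molecular formula: C11H14

C11H14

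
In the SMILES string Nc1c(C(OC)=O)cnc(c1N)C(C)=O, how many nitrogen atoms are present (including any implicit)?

The symbol for nitrogen appears 3 times in the SMILES.

3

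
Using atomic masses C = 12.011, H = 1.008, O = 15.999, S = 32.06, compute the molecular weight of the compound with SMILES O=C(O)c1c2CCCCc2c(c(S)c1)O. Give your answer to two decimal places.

224.27

Molecular formula: C11H12O3S.
M = 11×12.011 + 12×1.008 + 3×15.999 + 1×32.06 = 224.27 g/mol.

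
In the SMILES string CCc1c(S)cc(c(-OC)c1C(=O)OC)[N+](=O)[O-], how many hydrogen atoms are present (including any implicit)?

13

Hydrogens are implicit in SMILES; fill each atom to its normal valence:
  5 × C (aromatic): no H
  4 × O: no H
  3 × C: 3 H each → 9
  1 × C: 2 H
  1 × C (aromatic): 1 H
  1 × C: no H
  1 × N (charge +1): no H
  1 × O (charge -1): no H
  1 × S: 1 H
  Total hydrogens = 13.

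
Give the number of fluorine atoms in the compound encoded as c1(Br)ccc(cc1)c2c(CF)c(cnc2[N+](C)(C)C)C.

The symbol for fluorine appears 1 time in the SMILES.

1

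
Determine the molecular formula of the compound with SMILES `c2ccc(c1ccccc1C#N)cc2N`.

Heavy atoms from the SMILES: 13 C, 2 N.
Implicit hydrogens by atom environment:
  8 × C (aromatic): 1 H each → 8
  4 × C (aromatic): no H
  1 × C: no H
  1 × N: 2 H
  1 × N: no H
  Total hydrogens = 10.
Molecular formula: C13H10N2

C13H10N2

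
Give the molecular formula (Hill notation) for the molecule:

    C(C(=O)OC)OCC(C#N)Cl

Heavy atoms from the SMILES: 6 C, 1 Cl, 1 N, 3 O.
Implicit hydrogens by atom environment:
  3 × O: no H
  2 × C: 2 H each → 4
  2 × C: no H
  1 × C: 3 H
  1 × C: 1 H
  1 × Cl: no H
  1 × N: no H
  Total hydrogens = 8.
Molecular formula: C6H8ClNO3

C6H8ClNO3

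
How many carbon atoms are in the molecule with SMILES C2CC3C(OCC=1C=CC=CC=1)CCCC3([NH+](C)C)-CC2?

The symbol for carbon appears 19 times in the SMILES.

19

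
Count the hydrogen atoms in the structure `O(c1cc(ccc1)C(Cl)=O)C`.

Hydrogens are implicit in SMILES; fill each atom to its normal valence:
  4 × C (aromatic): 1 H each → 4
  2 × C (aromatic): no H
  2 × O: no H
  1 × C: 3 H
  1 × C: no H
  1 × Cl: no H
  Total hydrogens = 7.

7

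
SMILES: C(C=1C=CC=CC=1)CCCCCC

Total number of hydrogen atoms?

20

Hydrogens are implicit in SMILES; fill each atom to its normal valence:
  6 × C: 2 H each → 12
  5 × C (aromatic): 1 H each → 5
  1 × C: 3 H
  1 × C (aromatic): no H
  Total hydrogens = 20.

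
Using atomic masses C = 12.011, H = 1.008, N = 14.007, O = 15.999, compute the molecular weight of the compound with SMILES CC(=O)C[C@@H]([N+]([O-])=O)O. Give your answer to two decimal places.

133.10

Molecular formula: C4H7NO4.
M = 4×12.011 + 7×1.008 + 1×14.007 + 4×15.999 = 133.10 g/mol.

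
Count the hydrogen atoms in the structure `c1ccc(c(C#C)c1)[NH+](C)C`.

Hydrogens are implicit in SMILES; fill each atom to its normal valence:
  4 × C (aromatic): 1 H each → 4
  2 × C: 3 H each → 6
  2 × C (aromatic): no H
  1 × C: 1 H
  1 × C: no H
  1 × N (charge +1): 1 H
  Total hydrogens = 12.

12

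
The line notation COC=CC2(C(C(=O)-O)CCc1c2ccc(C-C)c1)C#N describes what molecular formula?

C17H19NO3

Heavy atoms from the SMILES: 17 C, 1 N, 3 O.
Implicit hydrogens by atom environment:
  3 × C: 2 H each → 6
  3 × C (aromatic): 1 H each → 3
  3 × C: 1 H each → 3
  3 × C (aromatic): no H
  3 × C: no H
  2 × C: 3 H each → 6
  2 × O: no H
  1 × N: no H
  1 × O: 1 H
  Total hydrogens = 19.
Molecular formula: C17H19NO3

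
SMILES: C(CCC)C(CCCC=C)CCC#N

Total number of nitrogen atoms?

The symbol for nitrogen appears 1 time in the SMILES.

1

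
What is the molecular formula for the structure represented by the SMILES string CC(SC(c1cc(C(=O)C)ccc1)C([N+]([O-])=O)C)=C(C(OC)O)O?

Heavy atoms from the SMILES: 16 C, 1 N, 6 O, 1 S.
Implicit hydrogens by atom environment:
  4 × C: 3 H each → 12
  4 × C (aromatic): 1 H each → 4
  3 × C: 1 H each → 3
  3 × C: no H
  3 × O: no H
  2 × C (aromatic): no H
  2 × O: 1 H each → 2
  1 × N (charge +1): no H
  1 × O (charge -1): no H
  1 × S: no H
  Total hydrogens = 21.
Molecular formula: C16H21NO6S

C16H21NO6S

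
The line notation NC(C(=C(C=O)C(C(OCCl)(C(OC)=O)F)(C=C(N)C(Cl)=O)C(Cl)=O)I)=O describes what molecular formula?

C13H11Cl3FIN2O7

Heavy atoms from the SMILES: 13 C, 3 Cl, 1 F, 1 I, 2 N, 7 O.
Implicit hydrogens by atom environment:
  9 × C: no H
  7 × O: no H
  3 × Cl: no H
  2 × C: 1 H each → 2
  2 × N: 2 H each → 4
  1 × C: 3 H
  1 × C: 2 H
  1 × F: no H
  1 × I: no H
  Total hydrogens = 11.
Molecular formula: C13H11Cl3FIN2O7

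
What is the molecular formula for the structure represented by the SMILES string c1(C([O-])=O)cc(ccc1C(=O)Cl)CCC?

C11H10ClO3-

Heavy atoms from the SMILES: 11 C, 1 Cl, 3 O.
Implicit hydrogens by atom environment:
  3 × C (aromatic): 1 H each → 3
  3 × C (aromatic): no H
  2 × C: 2 H each → 4
  2 × C: no H
  2 × O: no H
  1 × C: 3 H
  1 × Cl: no H
  1 × O (charge -1): no H
  Total hydrogens = 10.
Net charge -1.
Molecular formula: C11H10ClO3-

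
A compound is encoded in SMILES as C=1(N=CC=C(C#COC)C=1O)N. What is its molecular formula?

C8H8N2O2

Heavy atoms from the SMILES: 8 C, 2 N, 2 O.
Implicit hydrogens by atom environment:
  3 × C (aromatic): no H
  2 × C (aromatic): 1 H each → 2
  2 × C: no H
  1 × C: 3 H
  1 × N: 2 H
  1 × N (aromatic): no H
  1 × O: 1 H
  1 × O: no H
  Total hydrogens = 8.
Molecular formula: C8H8N2O2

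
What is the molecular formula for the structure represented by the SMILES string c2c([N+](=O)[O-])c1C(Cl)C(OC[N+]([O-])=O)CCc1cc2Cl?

Heavy atoms from the SMILES: 11 C, 2 Cl, 2 N, 5 O.
Implicit hydrogens by atom environment:
  4 × C (aromatic): no H
  3 × C: 2 H each → 6
  3 × O: no H
  2 × C (aromatic): 1 H each → 2
  2 × C: 1 H each → 2
  2 × Cl: no H
  2 × N (charge +1): no H
  2 × O (charge -1): no H
  Total hydrogens = 10.
Molecular formula: C11H10Cl2N2O5

C11H10Cl2N2O5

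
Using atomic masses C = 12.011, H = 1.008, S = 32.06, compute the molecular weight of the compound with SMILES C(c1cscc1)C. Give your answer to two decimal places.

112.19

Molecular formula: C6H8S.
M = 6×12.011 + 8×1.008 + 1×32.06 = 112.19 g/mol.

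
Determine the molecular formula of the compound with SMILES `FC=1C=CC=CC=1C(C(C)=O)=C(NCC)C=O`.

Heavy atoms from the SMILES: 13 C, 1 F, 1 N, 2 O.
Implicit hydrogens by atom environment:
  4 × C (aromatic): 1 H each → 4
  3 × C: no H
  2 × C: 3 H each → 6
  2 × C (aromatic): no H
  2 × O: no H
  1 × C: 2 H
  1 × C: 1 H
  1 × F: no H
  1 × N: 1 H
  Total hydrogens = 14.
Molecular formula: C13H14FNO2

C13H14FNO2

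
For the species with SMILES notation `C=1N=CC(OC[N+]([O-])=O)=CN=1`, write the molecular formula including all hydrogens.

Heavy atoms from the SMILES: 5 C, 3 N, 3 O.
Implicit hydrogens by atom environment:
  3 × C (aromatic): 1 H each → 3
  2 × N (aromatic): no H
  2 × O: no H
  1 × C: 2 H
  1 × C (aromatic): no H
  1 × N (charge +1): no H
  1 × O (charge -1): no H
  Total hydrogens = 5.
Molecular formula: C5H5N3O3

C5H5N3O3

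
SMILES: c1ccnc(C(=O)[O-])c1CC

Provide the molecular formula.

C8H8NO2-

Heavy atoms from the SMILES: 8 C, 1 N, 2 O.
Implicit hydrogens by atom environment:
  3 × C (aromatic): 1 H each → 3
  2 × C (aromatic): no H
  1 × C: 3 H
  1 × C: 2 H
  1 × C: no H
  1 × N (aromatic): no H
  1 × O: no H
  1 × O (charge -1): no H
  Total hydrogens = 8.
Net charge -1.
Molecular formula: C8H8NO2-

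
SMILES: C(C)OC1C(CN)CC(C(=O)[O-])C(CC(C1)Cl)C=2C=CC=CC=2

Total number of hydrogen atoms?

25

Hydrogens are implicit in SMILES; fill each atom to its normal valence:
  5 × C: 2 H each → 10
  5 × C: 1 H each → 5
  5 × C (aromatic): 1 H each → 5
  2 × O: no H
  1 × C: 3 H
  1 × C (aromatic): no H
  1 × C: no H
  1 × Cl: no H
  1 × N: 2 H
  1 × O (charge -1): no H
  Total hydrogens = 25.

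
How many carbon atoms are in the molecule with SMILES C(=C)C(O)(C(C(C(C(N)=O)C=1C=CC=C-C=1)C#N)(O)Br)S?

14

The symbol for carbon appears 14 times in the SMILES.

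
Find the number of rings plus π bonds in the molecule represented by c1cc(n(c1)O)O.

3

Molecular formula from the SMILES: C4H5NO2.
DoU = (2C + 2 + N − H − X)/2 = (2·4 + 2 + 1 − 5 − 0)/2 = 6/2 = 3.
(Structurally: 1 ring(s) + 2 π bond(s) = 3.)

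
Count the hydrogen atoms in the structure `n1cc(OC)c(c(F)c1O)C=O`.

6

Hydrogens are implicit in SMILES; fill each atom to its normal valence:
  4 × C (aromatic): no H
  2 × O: no H
  1 × C: 3 H
  1 × C (aromatic): 1 H
  1 × C: 1 H
  1 × F: no H
  1 × N (aromatic): no H
  1 × O: 1 H
  Total hydrogens = 6.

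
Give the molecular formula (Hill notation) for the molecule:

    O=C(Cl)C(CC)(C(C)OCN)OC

C8H16ClNO3

Heavy atoms from the SMILES: 8 C, 1 Cl, 1 N, 3 O.
Implicit hydrogens by atom environment:
  3 × C: 3 H each → 9
  3 × O: no H
  2 × C: 2 H each → 4
  2 × C: no H
  1 × C: 1 H
  1 × Cl: no H
  1 × N: 2 H
  Total hydrogens = 16.
Molecular formula: C8H16ClNO3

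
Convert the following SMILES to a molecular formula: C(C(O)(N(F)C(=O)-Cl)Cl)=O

C3H2Cl2FNO3

Heavy atoms from the SMILES: 3 C, 2 Cl, 1 F, 1 N, 3 O.
Implicit hydrogens by atom environment:
  2 × C: no H
  2 × Cl: no H
  2 × O: no H
  1 × C: 1 H
  1 × F: no H
  1 × N: no H
  1 × O: 1 H
  Total hydrogens = 2.
Molecular formula: C3H2Cl2FNO3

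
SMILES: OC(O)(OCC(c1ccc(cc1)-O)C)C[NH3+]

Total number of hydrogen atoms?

Hydrogens are implicit in SMILES; fill each atom to its normal valence:
  4 × C (aromatic): 1 H each → 4
  3 × O: 1 H each → 3
  2 × C: 2 H each → 4
  2 × C (aromatic): no H
  1 × C: 3 H
  1 × C: 1 H
  1 × C: no H
  1 × N (charge +1): 3 H
  1 × O: no H
  Total hydrogens = 18.

18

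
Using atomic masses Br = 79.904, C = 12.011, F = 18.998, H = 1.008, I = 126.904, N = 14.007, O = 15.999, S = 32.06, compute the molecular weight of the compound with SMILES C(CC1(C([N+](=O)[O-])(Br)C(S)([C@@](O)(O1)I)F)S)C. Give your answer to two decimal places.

462.09

Molecular formula: C7H10BrFINO4S2.
M = 1×79.904 + 7×12.011 + 1×18.998 + 10×1.008 + 1×126.904 + 1×14.007 + 4×15.999 + 2×32.06 = 462.09 g/mol.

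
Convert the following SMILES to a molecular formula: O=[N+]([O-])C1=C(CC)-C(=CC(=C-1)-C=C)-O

C10H11NO3

Heavy atoms from the SMILES: 10 C, 1 N, 3 O.
Implicit hydrogens by atom environment:
  4 × C (aromatic): no H
  2 × C: 2 H each → 4
  2 × C (aromatic): 1 H each → 2
  1 × C: 3 H
  1 × C: 1 H
  1 × N (charge +1): no H
  1 × O: 1 H
  1 × O: no H
  1 × O (charge -1): no H
  Total hydrogens = 11.
Molecular formula: C10H11NO3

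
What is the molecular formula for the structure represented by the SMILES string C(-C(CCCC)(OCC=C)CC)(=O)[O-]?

C11H19O3-

Heavy atoms from the SMILES: 11 C, 3 O.
Implicit hydrogens by atom environment:
  6 × C: 2 H each → 12
  2 × C: 3 H each → 6
  2 × C: no H
  2 × O: no H
  1 × C: 1 H
  1 × O (charge -1): no H
  Total hydrogens = 19.
Net charge -1.
Molecular formula: C11H19O3-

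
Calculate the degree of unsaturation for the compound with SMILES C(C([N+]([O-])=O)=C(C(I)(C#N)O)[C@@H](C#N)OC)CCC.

6

Molecular formula from the SMILES: C11H14IN3O4.
DoU = (2C + 2 + N − H − X)/2 = (2·11 + 2 + 3 − 14 − 1)/2 = 12/2 = 6.
(Structurally: 0 ring(s) + 6 π bond(s) = 6.)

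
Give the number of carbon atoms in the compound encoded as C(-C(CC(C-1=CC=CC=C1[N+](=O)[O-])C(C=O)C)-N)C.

14

The symbol for carbon appears 14 times in the SMILES.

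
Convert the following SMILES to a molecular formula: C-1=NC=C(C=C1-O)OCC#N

Heavy atoms from the SMILES: 7 C, 2 N, 2 O.
Implicit hydrogens by atom environment:
  3 × C (aromatic): 1 H each → 3
  2 × C (aromatic): no H
  1 × C: 2 H
  1 × C: no H
  1 × N (aromatic): no H
  1 × N: no H
  1 × O: 1 H
  1 × O: no H
  Total hydrogens = 6.
Molecular formula: C7H6N2O2

C7H6N2O2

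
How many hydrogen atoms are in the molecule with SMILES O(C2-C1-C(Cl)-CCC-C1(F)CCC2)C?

Hydrogens are implicit in SMILES; fill each atom to its normal valence:
  6 × C: 2 H each → 12
  3 × C: 1 H each → 3
  1 × C: 3 H
  1 × C: no H
  1 × Cl: no H
  1 × F: no H
  1 × O: no H
  Total hydrogens = 18.

18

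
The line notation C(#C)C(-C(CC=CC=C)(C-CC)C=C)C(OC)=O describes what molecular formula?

Heavy atoms from the SMILES: 16 C, 2 O.
Implicit hydrogens by atom environment:
  6 × C: 1 H each → 6
  5 × C: 2 H each → 10
  3 × C: no H
  2 × C: 3 H each → 6
  2 × O: no H
  Total hydrogens = 22.
Molecular formula: C16H22O2

C16H22O2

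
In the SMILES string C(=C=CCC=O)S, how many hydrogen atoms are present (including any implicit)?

6

Hydrogens are implicit in SMILES; fill each atom to its normal valence:
  3 × C: 1 H each → 3
  1 × C: 2 H
  1 × C: no H
  1 × O: no H
  1 × S: 1 H
  Total hydrogens = 6.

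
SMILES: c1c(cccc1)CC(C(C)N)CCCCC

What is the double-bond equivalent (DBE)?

4

Molecular formula from the SMILES: C15H25N.
DoU = (2C + 2 + N − H − X)/2 = (2·15 + 2 + 1 − 25 − 0)/2 = 8/2 = 4.
(Structurally: 1 ring(s) + 3 π bond(s) = 4.)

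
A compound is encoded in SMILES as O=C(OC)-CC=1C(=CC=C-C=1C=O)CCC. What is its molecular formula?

Heavy atoms from the SMILES: 13 C, 3 O.
Implicit hydrogens by atom environment:
  3 × C: 2 H each → 6
  3 × C (aromatic): 1 H each → 3
  3 × C (aromatic): no H
  3 × O: no H
  2 × C: 3 H each → 6
  1 × C: 1 H
  1 × C: no H
  Total hydrogens = 16.
Molecular formula: C13H16O3

C13H16O3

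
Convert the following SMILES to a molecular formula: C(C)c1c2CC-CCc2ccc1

C12H16

Heavy atoms from the SMILES: 12 C.
Implicit hydrogens by atom environment:
  5 × C: 2 H each → 10
  3 × C (aromatic): 1 H each → 3
  3 × C (aromatic): no H
  1 × C: 3 H
  Total hydrogens = 16.
Molecular formula: C12H16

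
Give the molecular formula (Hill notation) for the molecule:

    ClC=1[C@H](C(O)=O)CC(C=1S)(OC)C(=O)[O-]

Heavy atoms from the SMILES: 8 C, 1 Cl, 5 O, 1 S.
Implicit hydrogens by atom environment:
  5 × C: no H
  3 × O: no H
  1 × C: 3 H
  1 × C: 2 H
  1 × C: 1 H
  1 × Cl: no H
  1 × O: 1 H
  1 × O (charge -1): no H
  1 × S: 1 H
  Total hydrogens = 8.
Net charge -1.
Molecular formula: C8H8ClO5S-

C8H8ClO5S-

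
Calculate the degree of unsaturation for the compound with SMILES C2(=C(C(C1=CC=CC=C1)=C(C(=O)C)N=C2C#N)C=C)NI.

Molecular formula from the SMILES: C16H12IN3O.
DoU = (2C + 2 + N − H − X)/2 = (2·16 + 2 + 3 − 12 − 1)/2 = 24/2 = 12.
(Structurally: 2 ring(s) + 10 π bond(s) = 12.)

12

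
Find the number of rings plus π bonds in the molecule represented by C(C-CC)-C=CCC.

Molecular formula from the SMILES: C8H16.
DoU = (2C + 2 + N − H − X)/2 = (2·8 + 2 + 0 − 16 − 0)/2 = 2/2 = 1.
(Structurally: 0 ring(s) + 1 π bond(s) = 1.)

1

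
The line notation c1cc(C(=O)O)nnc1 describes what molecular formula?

Heavy atoms from the SMILES: 5 C, 2 N, 2 O.
Implicit hydrogens by atom environment:
  3 × C (aromatic): 1 H each → 3
  2 × N (aromatic): no H
  1 × C (aromatic): no H
  1 × C: no H
  1 × O: 1 H
  1 × O: no H
  Total hydrogens = 4.
Molecular formula: C5H4N2O2

C5H4N2O2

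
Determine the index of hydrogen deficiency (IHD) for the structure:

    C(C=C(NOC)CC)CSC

Molecular formula from the SMILES: C8H17NOS.
DoU = (2C + 2 + N − H − X)/2 = (2·8 + 2 + 1 − 17 − 0)/2 = 2/2 = 1.
(Structurally: 0 ring(s) + 1 π bond(s) = 1.)

1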